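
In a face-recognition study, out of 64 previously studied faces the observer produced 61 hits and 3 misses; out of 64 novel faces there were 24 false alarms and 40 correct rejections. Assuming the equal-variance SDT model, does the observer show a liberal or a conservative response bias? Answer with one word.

liberal

z(H) = 1.676, z(FA) = -0.319
c = −½·(z(H) + z(FA)) = -0.6785
c < 0 → liberal criterion (biased toward responding “yes”).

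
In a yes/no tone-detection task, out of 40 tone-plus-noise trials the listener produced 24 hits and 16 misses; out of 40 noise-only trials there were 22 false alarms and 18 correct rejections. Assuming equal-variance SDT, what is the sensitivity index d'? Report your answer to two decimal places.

H = 24/40 = 0.6000
FA = 22/40 = 0.5500
Φ⁻¹(0.6000) = 0.253, Φ⁻¹(0.5500) = 0.126
d' = z(H) − z(FA) = 0.253 − 0.126 = 0.127

d' = 0.13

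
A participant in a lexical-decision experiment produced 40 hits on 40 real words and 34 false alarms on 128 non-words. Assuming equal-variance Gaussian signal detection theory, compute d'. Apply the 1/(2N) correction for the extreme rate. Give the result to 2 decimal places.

d' = 2.87

The hit rate is 40/40 = 1, so apply the 1/(2N) correction: H → 1 − 1/(2·40) = 0.98750.
z(H) = z(0.98750) = 2.241
z(FA) = z(0.26562) = -0.626
d' = 2.241 − (-0.626) = 2.867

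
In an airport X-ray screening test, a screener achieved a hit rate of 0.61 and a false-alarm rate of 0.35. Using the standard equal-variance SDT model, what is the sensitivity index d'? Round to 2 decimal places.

d' = 0.66

Φ⁻¹(0.61) = 0.2793, Φ⁻¹(0.35) = -0.3853
d' = z(H) − z(FA) = 0.2793 − (-0.3853) = 0.6646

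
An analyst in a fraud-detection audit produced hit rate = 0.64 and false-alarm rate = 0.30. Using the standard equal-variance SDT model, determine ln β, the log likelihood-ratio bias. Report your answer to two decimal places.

z(H) = 0.358
z(FA) = -0.524
ln β = −½·[z(H)² − z(FA)²] = −0.5 × (0.128 − 0.275) = 0.0735

ln β = 0.07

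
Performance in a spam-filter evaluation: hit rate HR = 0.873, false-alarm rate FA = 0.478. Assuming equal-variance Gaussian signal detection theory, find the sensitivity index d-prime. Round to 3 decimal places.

d-prime = 1.196

z(H) = z(0.873) = 1.1407
z(FA) = z(0.478) = -0.0552
d' = z(H) − z(FA) = 1.1407 − (-0.0552) = 1.1959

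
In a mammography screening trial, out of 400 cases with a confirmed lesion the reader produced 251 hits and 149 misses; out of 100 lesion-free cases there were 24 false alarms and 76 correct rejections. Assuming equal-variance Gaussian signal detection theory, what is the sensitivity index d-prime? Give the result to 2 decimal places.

H = 251/400 = 0.6275
FA = 24/100 = 0.2400
z(H) = z(0.6275) = 0.3252
z(FA) = z(0.2400) = -0.7063
d' = z(H) − z(FA) = 0.3252 − (-0.7063) = 1.0315

d-prime = 1.03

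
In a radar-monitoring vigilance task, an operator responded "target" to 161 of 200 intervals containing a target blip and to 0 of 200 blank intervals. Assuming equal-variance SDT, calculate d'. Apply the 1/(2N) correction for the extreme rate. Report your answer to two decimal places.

d' = 3.67

The false-alarm rate is 0/200 = 0, so apply the 1/(2N) correction: FA → 1/(2·200) = 0.00250.
z(H) = z(0.80500) = 0.860
z(FA) = z(0.00250) = -2.807
d' = 0.860 − (-2.807) = 3.667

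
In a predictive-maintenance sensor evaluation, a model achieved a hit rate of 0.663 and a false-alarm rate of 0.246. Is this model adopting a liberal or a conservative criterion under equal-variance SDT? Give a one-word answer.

conservative

z(H) = 0.421, z(FA) = -0.687
c = −½·(z(H) + z(FA)) = 0.133
c > 0 → conservative criterion (biased toward responding “no”).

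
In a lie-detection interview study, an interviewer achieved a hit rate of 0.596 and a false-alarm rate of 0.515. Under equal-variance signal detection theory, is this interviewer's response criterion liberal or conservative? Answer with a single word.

liberal

z(H) = 0.243, z(FA) = 0.038
c = −½·(z(H) + z(FA)) = -0.1405
c < 0 → liberal criterion (biased toward responding “yes”).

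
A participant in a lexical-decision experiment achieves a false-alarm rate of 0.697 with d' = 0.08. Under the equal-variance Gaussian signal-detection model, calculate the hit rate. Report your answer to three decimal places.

z(false-alarm rate) = z(0.697) = 0.5158
z(H) = z(FA) + d' = 0.5158 + 0.08 = 0.5958
hit rate = Φ(0.5958) = 0.7243

hit rate = 0.724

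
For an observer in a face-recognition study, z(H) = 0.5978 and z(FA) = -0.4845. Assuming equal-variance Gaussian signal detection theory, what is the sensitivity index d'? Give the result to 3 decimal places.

d' = 1.082

d' = z(H) − z(FA) = 0.5978 − (-0.4845) = 1.0823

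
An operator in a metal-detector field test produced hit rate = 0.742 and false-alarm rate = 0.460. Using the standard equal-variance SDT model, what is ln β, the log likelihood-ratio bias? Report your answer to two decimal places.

Φ⁻¹(H) = 0.650
Φ⁻¹(FA) = -0.100
ln β = −½·[z(H)² − z(FA)²] = −0.5 × (0.423 − 0.010) = -0.2065

ln β = -0.21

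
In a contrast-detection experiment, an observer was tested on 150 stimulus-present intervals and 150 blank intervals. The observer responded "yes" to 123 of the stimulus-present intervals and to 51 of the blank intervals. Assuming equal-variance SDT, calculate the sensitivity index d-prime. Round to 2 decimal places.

d-prime = 1.33

H = 123/150 = 0.8200
FA = 51/150 = 0.3400
z(H) = 0.915
z(FA) = -0.412
d' = z(H) − z(FA) = 0.915 − (-0.412) = 1.327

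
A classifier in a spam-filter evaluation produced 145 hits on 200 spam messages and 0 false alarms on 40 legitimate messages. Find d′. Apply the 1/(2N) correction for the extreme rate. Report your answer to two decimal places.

d′ = 2.84

The false-alarm rate is 0/40 = 0, so apply the 1/(2N) correction: FA → 1/(2·40) = 0.01250.
z(H) = z(0.72500) = 0.598
z(FA) = z(0.01250) = -2.241
d' = 0.598 − (-2.241) = 2.839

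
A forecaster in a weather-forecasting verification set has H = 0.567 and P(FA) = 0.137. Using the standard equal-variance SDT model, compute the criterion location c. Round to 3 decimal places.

Φ⁻¹(H) = Φ⁻¹(0.567) = 0.1687
Φ⁻¹(FA) = Φ⁻¹(0.137) = -1.0939
c = −½·[z(H) + z(FA)] = −0.5 × (0.1687 + (-1.0939)) = 0.4626

c = 0.463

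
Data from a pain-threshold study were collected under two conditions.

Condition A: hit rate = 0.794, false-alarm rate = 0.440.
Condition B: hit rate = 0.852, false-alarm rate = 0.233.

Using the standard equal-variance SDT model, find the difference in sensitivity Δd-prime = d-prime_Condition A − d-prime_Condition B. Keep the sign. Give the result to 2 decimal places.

Δd-prime = -0.80

Condition A: z(0.794) = 0.820, z(0.440) = -0.151, d' = 0.971
Condition B: z(0.852) = 1.045, z(0.233) = -0.729, d' = 1.774
Δd' = d'_Condition A − d'_Condition B = 0.971 − 1.774 = -0.803
Condition B has the higher sensitivity.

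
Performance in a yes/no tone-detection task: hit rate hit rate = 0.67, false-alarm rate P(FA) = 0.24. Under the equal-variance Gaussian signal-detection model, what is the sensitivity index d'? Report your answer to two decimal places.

z(H) = z(0.67) = 0.4399
z(FA) = z(0.24) = -0.7063
d' = z(H) − z(FA) = 0.4399 − (-0.7063) = 1.1462

d' = 1.15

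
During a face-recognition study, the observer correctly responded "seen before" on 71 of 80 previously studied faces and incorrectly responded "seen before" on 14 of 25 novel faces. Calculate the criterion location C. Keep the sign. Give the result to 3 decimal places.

H = 71/80 = 0.8875
FA = 14/25 = 0.5600
Φ⁻¹(H) = 1.2133
Φ⁻¹(FA) = 0.1510
c = −½·[z(H) + z(FA)] = −0.5 × (1.2133 + 0.1510) = -0.68215
c < 0: the observer has a liberal response bias.

C = -0.682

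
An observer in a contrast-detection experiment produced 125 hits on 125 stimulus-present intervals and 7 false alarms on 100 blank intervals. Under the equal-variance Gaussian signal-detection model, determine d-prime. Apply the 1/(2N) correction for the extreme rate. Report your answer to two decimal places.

d-prime = 4.13

The hit rate is 125/125 = 1, so apply the 1/(2N) correction: H → 1 − 1/(2·125) = 0.99600.
z(H) = z(0.99600) = 2.652
z(FA) = z(0.07000) = -1.476
d' = 2.652 − (-1.476) = 4.128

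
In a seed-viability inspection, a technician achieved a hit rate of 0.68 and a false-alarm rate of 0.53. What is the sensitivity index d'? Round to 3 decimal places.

d' = 0.392

Φ⁻¹(H) = Φ⁻¹(0.68) = 0.4677
Φ⁻¹(FA) = Φ⁻¹(0.53) = 0.0753
d' = z(H) − z(FA) = 0.4677 − 0.0753 = 0.3924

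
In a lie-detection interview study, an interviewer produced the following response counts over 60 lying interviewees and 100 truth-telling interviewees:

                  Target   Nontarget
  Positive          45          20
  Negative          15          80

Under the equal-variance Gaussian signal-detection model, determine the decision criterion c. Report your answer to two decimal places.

c = 0.08

H = 45/60 = 0.7500
FA = 20/100 = 0.2000
z(0.7500) = 0.6745, z(0.2000) = -0.8416
c = −½·[z(H) + z(FA)] = −0.5 × (0.6745 + (-0.8416)) = 0.08355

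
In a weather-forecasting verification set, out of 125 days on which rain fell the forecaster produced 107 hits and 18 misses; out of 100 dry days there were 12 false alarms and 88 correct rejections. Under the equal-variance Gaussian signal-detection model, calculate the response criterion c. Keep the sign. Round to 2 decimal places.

H = 107/125 = 0.8560
FA = 12/100 = 0.1200
z(H) = z(0.8560) = 1.063
z(FA) = z(0.1200) = -1.175
c = −½·[z(H) + z(FA)] = −0.5 × (1.063 + (-1.175)) = 0.056
c > 0: the forecaster has a conservative response bias.

c = 0.06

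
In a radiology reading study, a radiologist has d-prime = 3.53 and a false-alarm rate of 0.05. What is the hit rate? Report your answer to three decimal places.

hit rate = 0.970

z(false-alarm rate) = z(0.05) = -1.6449
z(H) = z(FA) + d' = -1.6449 + 3.53 = 1.8851
hit rate = Φ(1.8851) = 0.9703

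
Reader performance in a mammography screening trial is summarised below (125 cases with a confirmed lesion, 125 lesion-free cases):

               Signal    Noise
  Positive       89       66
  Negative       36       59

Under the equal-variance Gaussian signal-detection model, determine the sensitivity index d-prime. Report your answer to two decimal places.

d-prime = 0.49

H = 89/125 = 0.7120
FA = 66/125 = 0.5280
z(H) = z(0.7120) = 0.5592
z(FA) = z(0.5280) = 0.0702
d' = z(H) − z(FA) = 0.5592 − 0.0702 = 0.4890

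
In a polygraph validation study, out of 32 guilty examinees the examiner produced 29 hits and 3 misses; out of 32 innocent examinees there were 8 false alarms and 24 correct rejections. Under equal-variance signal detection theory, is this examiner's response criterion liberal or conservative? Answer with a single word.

z(H) = 1.318, z(FA) = -0.674
c = −½·(z(H) + z(FA)) = -0.322
c < 0 → liberal criterion (biased toward responding “yes”).

liberal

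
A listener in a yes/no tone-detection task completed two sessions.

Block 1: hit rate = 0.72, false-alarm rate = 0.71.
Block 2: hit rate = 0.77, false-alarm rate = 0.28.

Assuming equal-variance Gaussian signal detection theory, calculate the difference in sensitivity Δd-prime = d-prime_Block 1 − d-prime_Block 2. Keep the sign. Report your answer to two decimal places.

Block 1: z(0.72) = 0.583, z(0.71) = 0.553, d' = 0.030
Block 2: z(0.77) = 0.739, z(0.28) = -0.583, d' = 1.322
Δd' = d'_Block 1 − d'_Block 2 = 0.030 − 1.322 = -1.292
Block 2 has the higher sensitivity.

Δd-prime = -1.29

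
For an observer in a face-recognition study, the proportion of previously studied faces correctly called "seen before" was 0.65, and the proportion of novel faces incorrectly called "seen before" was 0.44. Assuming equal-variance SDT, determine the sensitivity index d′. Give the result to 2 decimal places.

z(H) = 0.3853
z(FA) = -0.1510
d' = z(H) − z(FA) = 0.3853 − (-0.1510) = 0.5363

d′ = 0.54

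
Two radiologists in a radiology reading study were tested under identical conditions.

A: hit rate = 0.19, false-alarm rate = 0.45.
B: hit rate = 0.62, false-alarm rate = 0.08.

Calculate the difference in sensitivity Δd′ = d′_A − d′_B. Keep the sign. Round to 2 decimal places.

Δd′ = -2.46

A: z(0.19) = -0.878, z(0.45) = -0.126, d' = -0.752
B: z(0.62) = 0.305, z(0.08) = -1.405, d' = 1.710
Δd' = d'_A − d'_B = -0.752 − 1.710 = -2.462
B has the higher sensitivity.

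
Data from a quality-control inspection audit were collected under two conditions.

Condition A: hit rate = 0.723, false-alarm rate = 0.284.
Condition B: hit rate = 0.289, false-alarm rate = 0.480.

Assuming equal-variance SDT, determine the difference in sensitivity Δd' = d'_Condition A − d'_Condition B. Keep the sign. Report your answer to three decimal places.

Δd' = 1.669

Condition A: z(0.723) = 0.5918, z(0.284) = -0.5710, d' = 1.1628
Condition B: z(0.289) = -0.5563, z(0.480) = -0.0502, d' = -0.5061
Δd' = d'_Condition A − d'_Condition B = 1.1628 − (-0.5061) = 1.6689
Condition A has the higher sensitivity.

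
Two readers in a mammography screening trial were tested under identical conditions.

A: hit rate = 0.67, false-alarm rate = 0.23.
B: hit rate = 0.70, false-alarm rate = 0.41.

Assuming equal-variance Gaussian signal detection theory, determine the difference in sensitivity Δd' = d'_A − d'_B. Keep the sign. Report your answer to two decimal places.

Δd' = 0.43

A: z(0.67) = 0.440, z(0.23) = -0.739, d' = 1.179
B: z(0.70) = 0.524, z(0.41) = -0.228, d' = 0.752
Δd' = d'_A − d'_B = 1.179 − 0.752 = 0.427
A has the higher sensitivity.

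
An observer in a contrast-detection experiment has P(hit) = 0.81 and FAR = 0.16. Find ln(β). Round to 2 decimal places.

z(0.81) = 0.878, z(0.16) = -0.994
ln β = −½·[z(H)² − z(FA)²] = −0.5 × (0.771 − 0.988) = 0.1085

ln β = 0.11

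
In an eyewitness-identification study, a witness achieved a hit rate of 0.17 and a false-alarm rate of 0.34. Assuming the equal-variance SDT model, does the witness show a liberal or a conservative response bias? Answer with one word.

conservative

z(H) = -0.954, z(FA) = -0.412
c = −½·(z(H) + z(FA)) = 0.683
c > 0 → conservative criterion (biased toward responding “no”).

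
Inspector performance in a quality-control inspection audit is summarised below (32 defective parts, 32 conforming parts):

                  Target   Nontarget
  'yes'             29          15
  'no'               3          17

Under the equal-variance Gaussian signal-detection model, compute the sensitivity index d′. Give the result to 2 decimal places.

d′ = 1.40

H = 29/32 = 0.9062
FA = 15/32 = 0.4688
z(H) = z(0.9062) = 1.318
z(FA) = z(0.4688) = -0.078
d' = z(H) − z(FA) = 1.318 − (-0.078) = 1.396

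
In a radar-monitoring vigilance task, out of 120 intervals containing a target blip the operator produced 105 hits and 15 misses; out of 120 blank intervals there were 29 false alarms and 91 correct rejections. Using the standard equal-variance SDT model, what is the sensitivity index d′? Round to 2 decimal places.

d′ = 1.85

H = 105/120 = 0.8750
FA = 29/120 = 0.2417
z(0.8750) = 1.1503, z(0.2417) = -0.7008
d' = z(H) − z(FA) = 1.1503 − (-0.7008) = 1.8511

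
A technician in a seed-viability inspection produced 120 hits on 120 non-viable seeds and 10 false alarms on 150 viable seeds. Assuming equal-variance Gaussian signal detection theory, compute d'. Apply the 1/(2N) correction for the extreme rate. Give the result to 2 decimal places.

The hit rate is 120/120 = 1, so apply the 1/(2N) correction: H → 1 − 1/(2·120) = 0.99583.
z(H) = z(0.99583) = 2.638
z(FA) = z(0.06667) = -1.501
d' = 2.638 − (-1.501) = 4.139

d' = 4.14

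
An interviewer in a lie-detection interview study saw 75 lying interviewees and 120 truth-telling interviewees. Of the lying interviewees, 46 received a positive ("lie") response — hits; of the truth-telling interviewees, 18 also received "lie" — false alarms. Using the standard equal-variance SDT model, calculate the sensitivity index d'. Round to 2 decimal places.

H = 46/75 = 0.6133
FA = 18/120 = 0.1500
z(H) = 0.288
z(FA) = -1.036
d' = z(H) − z(FA) = 0.288 − (-1.036) = 1.324

d' = 1.32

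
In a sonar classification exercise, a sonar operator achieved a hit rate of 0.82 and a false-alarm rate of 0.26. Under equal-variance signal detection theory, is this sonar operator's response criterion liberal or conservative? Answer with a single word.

z(H) = 0.915, z(FA) = -0.643
c = −½·(z(H) + z(FA)) = -0.136
c < 0 → liberal criterion (biased toward responding “yes”).

liberal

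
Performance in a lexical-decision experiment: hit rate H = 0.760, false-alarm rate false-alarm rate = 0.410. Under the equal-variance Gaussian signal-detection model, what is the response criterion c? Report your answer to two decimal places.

z(H) = 0.7063
z(FA) = -0.2275
c = −½·[z(H) + z(FA)] = −0.5 × (0.7063 + (-0.2275)) = -0.2394
c < 0: the participant has a liberal response bias.

c = -0.24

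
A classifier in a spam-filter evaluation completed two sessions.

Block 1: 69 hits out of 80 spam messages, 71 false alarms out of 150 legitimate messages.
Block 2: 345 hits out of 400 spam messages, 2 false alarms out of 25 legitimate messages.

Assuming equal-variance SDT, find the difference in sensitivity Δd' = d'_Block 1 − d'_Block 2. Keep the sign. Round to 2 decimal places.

Δd' = -1.34

Block 1: z(0.8625) = 1.092, z(0.4733) = -0.067, d' = 1.159
Block 2: z(0.8625) = 1.092, z(0.0800) = -1.405, d' = 2.497
Δd' = d'_Block 1 − d'_Block 2 = 1.159 − 2.497 = -1.338
Block 2 has the higher sensitivity.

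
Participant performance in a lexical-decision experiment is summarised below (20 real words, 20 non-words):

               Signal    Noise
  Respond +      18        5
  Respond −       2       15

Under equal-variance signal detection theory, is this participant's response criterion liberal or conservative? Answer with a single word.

z(H) = 1.282, z(FA) = -0.674
c = −½·(z(H) + z(FA)) = -0.304
c < 0 → liberal criterion (biased toward responding “yes”).

liberal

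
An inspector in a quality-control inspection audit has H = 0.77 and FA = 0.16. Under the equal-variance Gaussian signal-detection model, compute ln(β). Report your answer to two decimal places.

z(H) = 0.739
z(FA) = -0.994
ln β = −½·[z(H)² − z(FA)²] = −0.5 × (0.546 − 0.988) = 0.221

ln β = 0.22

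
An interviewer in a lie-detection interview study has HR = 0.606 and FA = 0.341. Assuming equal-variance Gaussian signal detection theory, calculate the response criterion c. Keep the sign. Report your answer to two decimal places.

Φ⁻¹(0.606) = 0.269, Φ⁻¹(0.341) = -0.410
c = −½·[z(H) + z(FA)] = −0.5 × (0.269 + (-0.410)) = 0.0705
c > 0: the interviewer has a conservative response bias.

c = 0.07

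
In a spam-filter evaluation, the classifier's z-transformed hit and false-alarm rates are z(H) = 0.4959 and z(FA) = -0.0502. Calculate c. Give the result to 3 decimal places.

c = −½·[z(H) + z(FA)] = −½·(0.4959 + (-0.0502)) = -0.22285

c = -0.223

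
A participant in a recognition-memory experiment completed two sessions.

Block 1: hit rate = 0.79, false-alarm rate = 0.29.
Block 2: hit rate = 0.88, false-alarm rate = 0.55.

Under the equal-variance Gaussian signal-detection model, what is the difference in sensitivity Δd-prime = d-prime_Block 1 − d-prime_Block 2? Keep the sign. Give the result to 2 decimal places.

Δd-prime = 0.31

Block 1: z(0.79) = 0.806, z(0.29) = -0.553, d' = 1.359
Block 2: z(0.88) = 1.175, z(0.55) = 0.126, d' = 1.049
Δd' = d'_Block 1 − d'_Block 2 = 1.359 − 1.049 = 0.310
Block 1 has the higher sensitivity.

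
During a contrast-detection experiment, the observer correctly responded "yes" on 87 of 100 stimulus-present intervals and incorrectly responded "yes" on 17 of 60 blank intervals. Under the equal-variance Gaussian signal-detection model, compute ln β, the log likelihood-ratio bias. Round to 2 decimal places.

H = 87/100 = 0.8700
FA = 17/60 = 0.2833
Φ⁻¹(H) = Φ⁻¹(0.8700) = 1.126
Φ⁻¹(FA) = Φ⁻¹(0.2833) = -0.573
ln β = −½·[z(H)² − z(FA)²] = −0.5 × (1.268 − 0.328) = -0.470

ln β = -0.47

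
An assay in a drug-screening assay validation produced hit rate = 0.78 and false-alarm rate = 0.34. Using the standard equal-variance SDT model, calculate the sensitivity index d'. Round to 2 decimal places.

d' = 1.18

z(0.78) = 0.772, z(0.34) = -0.412
d' = z(H) − z(FA) = 0.772 − (-0.412) = 1.184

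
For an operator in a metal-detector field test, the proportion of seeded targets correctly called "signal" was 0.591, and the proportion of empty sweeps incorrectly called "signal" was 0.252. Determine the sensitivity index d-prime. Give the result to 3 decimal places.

d-prime = 0.898

z(H) = 0.2301
z(FA) = -0.6682
d' = z(H) − z(FA) = 0.2301 − (-0.6682) = 0.8983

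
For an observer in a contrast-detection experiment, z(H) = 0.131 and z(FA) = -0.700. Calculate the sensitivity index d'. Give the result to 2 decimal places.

d' = 0.83

d' = z(H) − z(FA) = 0.131 − (-0.700) = 0.831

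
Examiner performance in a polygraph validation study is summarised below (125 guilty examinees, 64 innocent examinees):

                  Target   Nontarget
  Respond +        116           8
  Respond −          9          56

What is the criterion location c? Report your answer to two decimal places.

c = -0.16

H = 116/125 = 0.9280
FA = 8/64 = 0.1250
Φ⁻¹(H) = Φ⁻¹(0.9280) = 1.461
Φ⁻¹(FA) = Φ⁻¹(0.1250) = -1.150
c = −½·[z(H) + z(FA)] = −0.5 × (1.461 + (-1.150)) = -0.1555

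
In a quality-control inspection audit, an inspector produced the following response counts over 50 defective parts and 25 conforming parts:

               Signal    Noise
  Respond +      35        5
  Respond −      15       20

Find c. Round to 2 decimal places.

H = 35/50 = 0.7000
FA = 5/25 = 0.2000
z(H) = z(0.7000) = 0.524
z(FA) = z(0.2000) = -0.842
c = −½·[z(H) + z(FA)] = −0.5 × (0.524 + (-0.842)) = 0.159
c > 0: the inspector has a conservative response bias.

c = 0.16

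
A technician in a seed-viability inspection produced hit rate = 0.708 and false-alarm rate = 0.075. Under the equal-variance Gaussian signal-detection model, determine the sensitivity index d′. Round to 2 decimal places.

Φ⁻¹(H) = Φ⁻¹(0.708) = 0.548
Φ⁻¹(FA) = Φ⁻¹(0.075) = -1.440
d' = z(H) − z(FA) = 0.548 − (-1.440) = 1.988

d′ = 1.99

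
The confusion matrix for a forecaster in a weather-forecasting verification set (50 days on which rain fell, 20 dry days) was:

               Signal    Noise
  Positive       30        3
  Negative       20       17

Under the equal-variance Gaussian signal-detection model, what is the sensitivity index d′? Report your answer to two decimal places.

d′ = 1.29

H = 30/50 = 0.6000
FA = 3/20 = 0.1500
Φ⁻¹(H) = 0.253
Φ⁻¹(FA) = -1.036
d' = z(H) − z(FA) = 0.253 − (-1.036) = 1.289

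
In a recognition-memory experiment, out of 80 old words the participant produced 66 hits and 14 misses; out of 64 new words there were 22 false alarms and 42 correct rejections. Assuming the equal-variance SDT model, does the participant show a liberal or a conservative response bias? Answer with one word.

z(H) = 0.935, z(FA) = -0.402
c = −½·(z(H) + z(FA)) = -0.2665
c < 0 → liberal criterion (biased toward responding “yes”).

liberal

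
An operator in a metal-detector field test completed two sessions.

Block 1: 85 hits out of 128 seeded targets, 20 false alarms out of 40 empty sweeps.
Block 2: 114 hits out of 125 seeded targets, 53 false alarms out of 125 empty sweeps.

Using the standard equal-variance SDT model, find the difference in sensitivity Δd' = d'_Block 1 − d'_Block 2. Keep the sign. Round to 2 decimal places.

Block 1: z(0.6641) = 0.424, z(0.5000) = 0.000, d' = 0.424
Block 2: z(0.9120) = 1.353, z(0.4240) = -0.192, d' = 1.545
Δd' = d'_Block 1 − d'_Block 2 = 0.424 − 1.545 = -1.121
Block 2 has the higher sensitivity.

Δd' = -1.12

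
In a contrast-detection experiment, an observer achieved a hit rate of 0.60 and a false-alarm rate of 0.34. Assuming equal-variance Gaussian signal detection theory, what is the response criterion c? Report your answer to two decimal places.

c = 0.08

Φ⁻¹(H) = 0.253
Φ⁻¹(FA) = -0.412
c = −½·[z(H) + z(FA)] = −0.5 × (0.253 + (-0.412)) = 0.0795
c > 0: the observer has a conservative response bias.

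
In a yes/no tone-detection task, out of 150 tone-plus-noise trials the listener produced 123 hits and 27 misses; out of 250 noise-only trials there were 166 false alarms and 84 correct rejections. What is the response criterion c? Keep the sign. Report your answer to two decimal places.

H = 123/150 = 0.8200
FA = 166/250 = 0.6640
z(0.8200) = 0.9154, z(0.6640) = 0.4234
c = −½·[z(H) + z(FA)] = −0.5 × (0.9154 + 0.4234) = -0.6694
c < 0: the listener has a liberal response bias.

c = -0.67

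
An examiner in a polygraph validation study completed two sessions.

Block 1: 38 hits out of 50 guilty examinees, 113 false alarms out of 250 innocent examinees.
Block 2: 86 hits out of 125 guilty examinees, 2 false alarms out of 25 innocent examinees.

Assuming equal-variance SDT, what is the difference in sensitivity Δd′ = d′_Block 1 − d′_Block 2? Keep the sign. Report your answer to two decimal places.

Δd′ = -1.07

Block 1: z(0.7600) = 0.706, z(0.4520) = -0.121, d' = 0.827
Block 2: z(0.6880) = 0.490, z(0.0800) = -1.405, d' = 1.895
Δd' = d'_Block 1 − d'_Block 2 = 0.827 − 1.895 = -1.068
Block 2 has the higher sensitivity.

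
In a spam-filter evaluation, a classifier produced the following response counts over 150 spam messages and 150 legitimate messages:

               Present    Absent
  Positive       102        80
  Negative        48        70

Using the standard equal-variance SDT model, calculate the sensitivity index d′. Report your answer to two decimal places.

d′ = 0.38

H = 102/150 = 0.6800
FA = 80/150 = 0.5333
z(H) = z(0.6800) = 0.4677
z(FA) = z(0.5333) = 0.0836
d' = z(H) − z(FA) = 0.4677 − 0.0836 = 0.3841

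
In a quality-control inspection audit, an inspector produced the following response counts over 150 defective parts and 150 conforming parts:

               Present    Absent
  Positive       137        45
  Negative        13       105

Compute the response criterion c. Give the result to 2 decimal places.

c = -0.42

H = 137/150 = 0.9133
FA = 45/150 = 0.3000
z(H) = z(0.9133) = 1.361
z(FA) = z(0.3000) = -0.524
c = −½·[z(H) + z(FA)] = −0.5 × (1.361 + (-0.524)) = -0.4185
c < 0: the inspector has a liberal response bias.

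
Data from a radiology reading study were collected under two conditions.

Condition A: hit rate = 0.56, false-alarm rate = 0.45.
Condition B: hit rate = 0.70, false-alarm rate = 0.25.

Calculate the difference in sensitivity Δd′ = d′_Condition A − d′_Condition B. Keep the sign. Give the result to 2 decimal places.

Δd′ = -0.92

Condition A: z(0.56) = 0.151, z(0.45) = -0.126, d' = 0.277
Condition B: z(0.70) = 0.524, z(0.25) = -0.674, d' = 1.198
Δd' = d'_Condition A − d'_Condition B = 0.277 − 1.198 = -0.921
Condition B has the higher sensitivity.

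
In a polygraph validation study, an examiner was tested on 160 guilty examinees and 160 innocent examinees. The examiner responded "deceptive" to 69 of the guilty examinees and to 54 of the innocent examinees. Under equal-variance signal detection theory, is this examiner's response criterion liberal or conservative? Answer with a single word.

conservative

z(H) = -0.173, z(FA) = -0.419
c = −½·(z(H) + z(FA)) = 0.296
c > 0 → conservative criterion (biased toward responding “no”).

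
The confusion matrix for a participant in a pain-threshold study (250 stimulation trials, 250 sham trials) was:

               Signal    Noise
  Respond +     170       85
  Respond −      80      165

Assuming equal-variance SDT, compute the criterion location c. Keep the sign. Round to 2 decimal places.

c = -0.03

H = 170/250 = 0.6800
FA = 85/250 = 0.3400
z(H) = 0.468
z(FA) = -0.412
c = −½·[z(H) + z(FA)] = −0.5 × (0.468 + (-0.412)) = -0.028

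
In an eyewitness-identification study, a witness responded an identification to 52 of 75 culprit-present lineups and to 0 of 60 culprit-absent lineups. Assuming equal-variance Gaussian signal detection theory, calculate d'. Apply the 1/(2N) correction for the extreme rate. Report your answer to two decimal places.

d' = 2.90

The false-alarm rate is 0/60 = 0, so apply the 1/(2N) correction: FA → 1/(2·60) = 0.00833.
z(H) = z(0.69333) = 0.505
z(FA) = z(0.00833) = -2.394
d' = 0.505 − (-2.394) = 2.899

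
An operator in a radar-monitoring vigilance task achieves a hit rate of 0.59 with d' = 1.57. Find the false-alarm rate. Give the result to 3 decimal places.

z(hit rate) = z(0.59) = 0.2275
z(FA) = z(H) − d' = 0.2275 − 1.57 = -1.3425
false-alarm rate = Φ(-1.3425) = 0.0897

false-alarm rate = 0.090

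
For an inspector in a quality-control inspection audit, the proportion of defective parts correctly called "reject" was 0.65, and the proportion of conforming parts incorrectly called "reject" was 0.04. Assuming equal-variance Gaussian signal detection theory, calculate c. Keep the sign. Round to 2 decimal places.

Φ⁻¹(0.65) = 0.385, Φ⁻¹(0.04) = -1.751
c = −½·[z(H) + z(FA)] = −0.5 × (0.385 + (-1.751)) = 0.683
c > 0: the inspector has a conservative response bias.

c = 0.68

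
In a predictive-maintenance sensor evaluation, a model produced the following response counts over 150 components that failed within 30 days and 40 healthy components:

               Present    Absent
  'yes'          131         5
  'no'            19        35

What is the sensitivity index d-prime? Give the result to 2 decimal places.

d-prime = 2.29

H = 131/150 = 0.8733
FA = 5/40 = 0.1250
z(H) = 1.142
z(FA) = -1.150
d' = z(H) − z(FA) = 1.142 − (-1.150) = 2.292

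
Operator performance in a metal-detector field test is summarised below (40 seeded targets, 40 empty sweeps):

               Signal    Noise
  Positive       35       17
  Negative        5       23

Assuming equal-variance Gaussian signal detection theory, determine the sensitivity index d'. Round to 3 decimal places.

H = 35/40 = 0.8750
FA = 17/40 = 0.4250
Φ⁻¹(H) = 1.1503
Φ⁻¹(FA) = -0.1891
d' = z(H) − z(FA) = 1.1503 − (-0.1891) = 1.3394

d' = 1.339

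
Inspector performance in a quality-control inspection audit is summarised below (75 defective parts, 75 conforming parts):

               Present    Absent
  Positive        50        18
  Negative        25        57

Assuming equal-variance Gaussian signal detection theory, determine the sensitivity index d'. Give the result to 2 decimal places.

d' = 1.14

H = 50/75 = 0.6667
FA = 18/75 = 0.2400
z(H) = 0.4308
z(FA) = -0.7063
d' = z(H) − z(FA) = 0.4308 − (-0.7063) = 1.1371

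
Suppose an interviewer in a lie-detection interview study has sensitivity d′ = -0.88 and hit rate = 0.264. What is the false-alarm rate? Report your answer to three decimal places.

false-alarm rate = 0.598

z(hit rate) = z(0.264) = -0.6311
z(FA) = z(H) − d' = -0.6311 − (-0.88) = 0.2489
false-alarm rate = Φ(0.2489) = 0.5983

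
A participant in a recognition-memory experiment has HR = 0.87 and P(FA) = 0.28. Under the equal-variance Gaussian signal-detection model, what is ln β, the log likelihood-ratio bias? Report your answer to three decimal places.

ln β = -0.465

z(0.87) = 1.1264, z(0.28) = -0.5828
ln β = −½·[z(H)² − z(FA)²] = −0.5 × (1.2688 − 0.3397) = -0.46455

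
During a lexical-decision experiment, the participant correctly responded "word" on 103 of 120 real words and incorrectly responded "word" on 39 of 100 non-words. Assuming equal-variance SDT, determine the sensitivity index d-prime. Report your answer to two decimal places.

d-prime = 1.35

H = 103/120 = 0.8583
FA = 39/100 = 0.3900
z(H) = z(0.8583) = 1.0727
z(FA) = z(0.3900) = -0.2793
d' = z(H) − z(FA) = 1.0727 − (-0.2793) = 1.3520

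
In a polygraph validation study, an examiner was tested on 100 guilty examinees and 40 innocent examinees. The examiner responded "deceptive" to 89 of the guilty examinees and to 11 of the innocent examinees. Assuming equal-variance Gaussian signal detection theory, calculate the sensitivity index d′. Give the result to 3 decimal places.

H = 89/100 = 0.8900
FA = 11/40 = 0.2750
z(H) = 1.2265
z(FA) = -0.5978
d' = z(H) − z(FA) = 1.2265 − (-0.5978) = 1.8243

d′ = 1.824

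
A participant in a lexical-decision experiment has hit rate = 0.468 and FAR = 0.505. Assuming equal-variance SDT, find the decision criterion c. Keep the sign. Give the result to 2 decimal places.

c = 0.03

z(0.468) = -0.080, z(0.505) = 0.013
c = −½·[z(H) + z(FA)] = −0.5 × (-0.080 + 0.013) = 0.0335
c > 0: the participant has a conservative response bias.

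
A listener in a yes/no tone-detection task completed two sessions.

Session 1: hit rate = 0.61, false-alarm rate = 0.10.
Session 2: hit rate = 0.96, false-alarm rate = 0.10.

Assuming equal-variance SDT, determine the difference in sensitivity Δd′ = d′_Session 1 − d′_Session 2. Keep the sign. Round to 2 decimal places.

Session 1: z(0.61) = 0.279, z(0.10) = -1.282, d' = 1.561
Session 2: z(0.96) = 1.751, z(0.10) = -1.282, d' = 3.033
Δd' = d'_Session 1 − d'_Session 2 = 1.561 − 3.033 = -1.472
Session 2 has the higher sensitivity.

Δd′ = -1.47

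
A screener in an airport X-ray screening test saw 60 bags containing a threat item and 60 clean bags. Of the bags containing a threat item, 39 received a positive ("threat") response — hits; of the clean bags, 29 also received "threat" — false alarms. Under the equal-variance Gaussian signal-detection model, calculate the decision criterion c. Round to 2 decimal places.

H = 39/60 = 0.6500
FA = 29/60 = 0.4833
z(H) = 0.385
z(FA) = -0.042
c = −½·[z(H) + z(FA)] = −0.5 × (0.385 + (-0.042)) = -0.1715
c < 0: the screener has a liberal response bias.

c = -0.17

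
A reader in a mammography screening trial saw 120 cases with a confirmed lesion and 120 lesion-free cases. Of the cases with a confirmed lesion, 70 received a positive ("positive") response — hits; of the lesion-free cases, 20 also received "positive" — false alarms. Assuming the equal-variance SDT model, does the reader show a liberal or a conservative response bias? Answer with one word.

z(H) = 0.210, z(FA) = -0.967
c = −½·(z(H) + z(FA)) = 0.3785
c > 0 → conservative criterion (biased toward responding “no”).

conservative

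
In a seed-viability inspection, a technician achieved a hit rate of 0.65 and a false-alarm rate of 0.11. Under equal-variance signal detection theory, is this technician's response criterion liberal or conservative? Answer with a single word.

z(H) = 0.385, z(FA) = -1.227
c = −½·(z(H) + z(FA)) = 0.421
c > 0 → conservative criterion (biased toward responding “no”).

conservative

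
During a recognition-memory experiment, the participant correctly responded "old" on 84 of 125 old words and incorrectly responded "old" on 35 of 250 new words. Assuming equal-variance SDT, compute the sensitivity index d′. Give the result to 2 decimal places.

d′ = 1.53

H = 84/125 = 0.6720
FA = 35/250 = 0.1400
Φ⁻¹(H) = 0.4454
Φ⁻¹(FA) = -1.0803
d' = z(H) − z(FA) = 0.4454 − (-1.0803) = 1.5257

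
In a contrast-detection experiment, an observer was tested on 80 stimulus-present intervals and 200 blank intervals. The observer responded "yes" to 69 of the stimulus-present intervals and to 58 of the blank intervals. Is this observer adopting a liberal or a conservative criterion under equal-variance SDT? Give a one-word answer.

z(H) = 1.092, z(FA) = -0.553
c = −½·(z(H) + z(FA)) = -0.2695
c < 0 → liberal criterion (biased toward responding “yes”).

liberal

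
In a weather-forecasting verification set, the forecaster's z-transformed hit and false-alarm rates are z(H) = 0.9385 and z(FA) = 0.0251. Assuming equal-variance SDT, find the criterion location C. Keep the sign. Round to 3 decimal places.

C = -0.482

c = −½·[z(H) + z(FA)] = −½·(0.9385 + 0.0251) = -0.4818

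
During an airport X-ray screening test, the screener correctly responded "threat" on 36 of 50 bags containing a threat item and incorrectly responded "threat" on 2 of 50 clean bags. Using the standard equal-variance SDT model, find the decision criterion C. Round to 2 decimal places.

C = 0.58

H = 36/50 = 0.7200
FA = 2/50 = 0.0400
z(0.7200) = 0.583, z(0.0400) = -1.751
c = −½·[z(H) + z(FA)] = −0.5 × (0.583 + (-1.751)) = 0.584
c > 0: the screener has a conservative response bias.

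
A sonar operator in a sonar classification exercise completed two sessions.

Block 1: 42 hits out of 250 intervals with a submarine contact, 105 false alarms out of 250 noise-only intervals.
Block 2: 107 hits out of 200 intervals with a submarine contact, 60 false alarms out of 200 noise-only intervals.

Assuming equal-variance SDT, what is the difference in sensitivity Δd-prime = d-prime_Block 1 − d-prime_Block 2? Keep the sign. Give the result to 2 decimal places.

Block 1: z(0.1680) = -0.962, z(0.4200) = -0.202, d' = -0.760
Block 2: z(0.5350) = 0.088, z(0.3000) = -0.524, d' = 0.612
Δd' = d'_Block 1 − d'_Block 2 = -0.760 − 0.612 = -1.372
Block 2 has the higher sensitivity.

Δd-prime = -1.37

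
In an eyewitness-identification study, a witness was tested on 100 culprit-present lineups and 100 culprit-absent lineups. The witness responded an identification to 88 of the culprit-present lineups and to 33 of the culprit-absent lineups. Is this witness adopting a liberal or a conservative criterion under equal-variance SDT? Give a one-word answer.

z(H) = 1.175, z(FA) = -0.440
c = −½·(z(H) + z(FA)) = -0.3675
c < 0 → liberal criterion (biased toward responding “yes”).

liberal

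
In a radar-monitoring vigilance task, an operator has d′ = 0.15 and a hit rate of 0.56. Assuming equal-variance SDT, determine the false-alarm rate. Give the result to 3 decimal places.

false-alarm rate = 0.500

z(hit rate) = z(0.56) = 0.1510
z(FA) = z(H) − d' = 0.1510 − 0.15 = 0.0010
false-alarm rate = Φ(0.0010) = 0.5004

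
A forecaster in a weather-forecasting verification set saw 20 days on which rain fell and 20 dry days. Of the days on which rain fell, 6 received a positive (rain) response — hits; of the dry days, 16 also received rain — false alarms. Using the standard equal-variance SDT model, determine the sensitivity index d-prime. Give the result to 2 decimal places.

d-prime = -1.37

H = 6/20 = 0.3000
FA = 16/20 = 0.8000
z(H) = -0.5244
z(FA) = 0.8416
d' = z(H) − z(FA) = -0.5244 − 0.8416 = -1.3660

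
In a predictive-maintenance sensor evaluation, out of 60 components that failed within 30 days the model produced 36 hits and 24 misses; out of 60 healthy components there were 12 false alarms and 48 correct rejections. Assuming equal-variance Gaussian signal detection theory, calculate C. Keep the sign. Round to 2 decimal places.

H = 36/60 = 0.6000
FA = 12/60 = 0.2000
Φ⁻¹(0.6000) = 0.253, Φ⁻¹(0.2000) = -0.842
c = −½·[z(H) + z(FA)] = −0.5 × (0.253 + (-0.842)) = 0.2945
c > 0: the model has a conservative response bias.

C = 0.29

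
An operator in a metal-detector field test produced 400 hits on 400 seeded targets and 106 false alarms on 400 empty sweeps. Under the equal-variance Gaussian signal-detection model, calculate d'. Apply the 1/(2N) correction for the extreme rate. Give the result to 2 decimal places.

d' = 3.65

The hit rate is 400/400 = 1, so apply the 1/(2N) correction: H → 1 − 1/(2·400) = 0.99875.
z(H) = z(0.99875) = 3.023
z(FA) = z(0.26500) = -0.628
d' = 3.023 − (-0.628) = 3.651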